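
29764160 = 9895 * 3008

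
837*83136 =69584832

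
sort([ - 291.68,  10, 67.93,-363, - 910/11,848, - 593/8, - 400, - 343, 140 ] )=[ - 400, - 363,-343, - 291.68, - 910/11 , - 593/8,10,67.93, 140, 848]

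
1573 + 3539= 5112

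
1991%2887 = 1991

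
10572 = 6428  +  4144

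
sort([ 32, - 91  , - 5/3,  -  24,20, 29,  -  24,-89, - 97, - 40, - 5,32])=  [-97, - 91, - 89, - 40, - 24,  -  24, - 5, - 5/3, 20, 29, 32, 32]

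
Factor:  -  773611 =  - 773611^1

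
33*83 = 2739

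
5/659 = 5/659  =  0.01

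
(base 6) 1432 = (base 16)17c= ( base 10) 380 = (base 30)CK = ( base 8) 574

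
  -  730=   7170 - 7900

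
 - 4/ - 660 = 1/165= 0.01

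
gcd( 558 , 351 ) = 9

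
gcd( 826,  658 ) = 14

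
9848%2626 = 1970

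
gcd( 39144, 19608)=24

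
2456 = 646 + 1810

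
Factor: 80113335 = 3^1 * 5^1 * 193^1 * 27673^1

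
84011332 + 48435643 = 132446975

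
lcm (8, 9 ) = 72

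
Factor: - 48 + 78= 2^1*3^1*5^1 =30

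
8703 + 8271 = 16974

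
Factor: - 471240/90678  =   - 2^2*3^1*5^1*11^1*127^( - 1)= - 660/127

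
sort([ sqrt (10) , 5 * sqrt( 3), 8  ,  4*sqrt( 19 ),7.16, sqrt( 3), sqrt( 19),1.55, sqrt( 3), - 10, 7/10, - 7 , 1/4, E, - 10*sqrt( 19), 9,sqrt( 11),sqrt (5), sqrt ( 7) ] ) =[ - 10 * sqrt( 19), - 10, - 7 , 1/4,  7/10, 1.55,sqrt( 3) , sqrt (3 ), sqrt( 5), sqrt (7), E,sqrt( 10 ), sqrt( 11), sqrt(19), 7.16, 8, 5*sqrt(3 ), 9,4*  sqrt( 19 )]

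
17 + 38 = 55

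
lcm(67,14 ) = 938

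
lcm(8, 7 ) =56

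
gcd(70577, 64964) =1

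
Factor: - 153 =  - 3^2 * 17^1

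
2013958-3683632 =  - 1669674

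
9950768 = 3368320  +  6582448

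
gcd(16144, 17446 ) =2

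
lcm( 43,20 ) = 860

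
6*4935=29610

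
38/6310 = 19/3155  =  0.01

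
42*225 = 9450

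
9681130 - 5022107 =4659023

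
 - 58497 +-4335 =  - 62832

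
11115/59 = 11115/59 = 188.39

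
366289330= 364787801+1501529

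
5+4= 9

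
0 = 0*2878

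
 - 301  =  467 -768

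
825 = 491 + 334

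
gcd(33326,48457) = 1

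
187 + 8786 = 8973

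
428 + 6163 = 6591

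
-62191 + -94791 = - 156982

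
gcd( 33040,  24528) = 112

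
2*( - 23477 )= -46954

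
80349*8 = 642792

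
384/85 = 4+ 44/85= 4.52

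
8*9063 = 72504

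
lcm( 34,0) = 0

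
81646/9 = 9071  +  7/9 = 9071.78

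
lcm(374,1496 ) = 1496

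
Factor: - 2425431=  - 3^1*59^1*71^1*193^1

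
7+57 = 64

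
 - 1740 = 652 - 2392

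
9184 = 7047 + 2137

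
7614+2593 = 10207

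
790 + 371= 1161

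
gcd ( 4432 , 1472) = 16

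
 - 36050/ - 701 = 51+299/701 = 51.43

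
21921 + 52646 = 74567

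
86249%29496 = 27257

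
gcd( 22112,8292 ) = 2764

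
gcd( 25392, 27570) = 6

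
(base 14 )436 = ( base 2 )1101000000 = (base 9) 1124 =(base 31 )qq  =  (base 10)832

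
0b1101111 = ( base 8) 157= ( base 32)3f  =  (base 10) 111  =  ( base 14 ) 7D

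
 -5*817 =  - 4085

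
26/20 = 13/10 = 1.30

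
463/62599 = 463/62599 = 0.01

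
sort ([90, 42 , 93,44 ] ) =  [42 , 44, 90,93]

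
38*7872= 299136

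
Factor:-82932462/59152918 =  - 41466231/29576459 = -3^2* 11^(-1 )*23^(-1)*79^1*58321^1*116903^( - 1 ) 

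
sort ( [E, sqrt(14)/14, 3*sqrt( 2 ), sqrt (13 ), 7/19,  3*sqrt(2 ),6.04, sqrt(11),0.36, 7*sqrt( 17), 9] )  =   [sqrt (14 ) /14,  0.36,7/19, E, sqrt(11), sqrt(13), 3*sqrt( 2) , 3 *sqrt(2) , 6.04, 9, 7*sqrt ( 17)]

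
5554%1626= 676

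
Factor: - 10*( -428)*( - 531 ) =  - 2^3 *3^2*  5^1*59^1*107^1 = -2272680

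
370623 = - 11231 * (-33 )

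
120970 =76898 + 44072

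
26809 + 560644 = 587453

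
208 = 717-509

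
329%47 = 0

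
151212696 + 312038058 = 463250754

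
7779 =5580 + 2199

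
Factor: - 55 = -5^1 * 11^1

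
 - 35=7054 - 7089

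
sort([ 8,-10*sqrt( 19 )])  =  [ - 10*sqrt( 19 ),8]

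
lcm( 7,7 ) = 7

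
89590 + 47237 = 136827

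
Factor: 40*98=3920 = 2^4*5^1* 7^2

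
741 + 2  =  743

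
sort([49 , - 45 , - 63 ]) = [ - 63 , -45, 49 ]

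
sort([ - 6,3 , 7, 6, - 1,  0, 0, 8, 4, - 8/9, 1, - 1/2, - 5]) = [ - 6, - 5,  -  1, - 8/9 , - 1/2,0,  0,1, 3,4 , 6,7,8]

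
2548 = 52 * 49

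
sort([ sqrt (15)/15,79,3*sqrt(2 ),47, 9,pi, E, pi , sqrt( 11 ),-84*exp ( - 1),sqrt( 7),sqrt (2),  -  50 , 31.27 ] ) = [ - 50,-84 * exp(  -  1), sqrt(15 ) /15,sqrt( 2),sqrt(7), E , pi,pi, sqrt( 11),3*sqrt( 2),9,31.27,47 , 79] 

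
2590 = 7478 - 4888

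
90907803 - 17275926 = 73631877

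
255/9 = 28+1/3  =  28.33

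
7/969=7/969 = 0.01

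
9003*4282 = 38550846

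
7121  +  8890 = 16011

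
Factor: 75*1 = 75 =3^1*  5^2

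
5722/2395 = 5722/2395=2.39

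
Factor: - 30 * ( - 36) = 1080 =2^3 *3^3*5^1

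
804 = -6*( - 134)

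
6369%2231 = 1907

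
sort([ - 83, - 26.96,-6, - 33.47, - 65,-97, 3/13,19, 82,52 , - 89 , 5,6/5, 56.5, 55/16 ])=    [ - 97, - 89 , - 83, - 65, - 33.47,- 26.96, - 6,  3/13 , 6/5 , 55/16, 5,19, 52,56.5,82] 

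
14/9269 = 14/9269 = 0.00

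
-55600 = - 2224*25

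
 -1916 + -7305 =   -  9221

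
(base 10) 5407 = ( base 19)EIB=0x151f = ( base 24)997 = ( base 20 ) da7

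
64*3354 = 214656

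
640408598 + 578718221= 1219126819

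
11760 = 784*15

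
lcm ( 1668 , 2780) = 8340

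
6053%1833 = 554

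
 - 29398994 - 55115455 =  - 84514449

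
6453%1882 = 807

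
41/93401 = 41/93401 = 0.00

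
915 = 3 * 305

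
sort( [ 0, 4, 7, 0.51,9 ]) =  [0 , 0.51, 4, 7,9 ]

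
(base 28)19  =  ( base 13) 2b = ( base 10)37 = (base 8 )45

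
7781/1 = 7781 = 7781.00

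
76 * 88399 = 6718324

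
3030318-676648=2353670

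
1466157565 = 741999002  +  724158563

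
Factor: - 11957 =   -  11^1*1087^1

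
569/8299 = 569/8299 = 0.07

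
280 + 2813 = 3093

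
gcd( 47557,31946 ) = 1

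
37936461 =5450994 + 32485467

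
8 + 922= 930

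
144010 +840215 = 984225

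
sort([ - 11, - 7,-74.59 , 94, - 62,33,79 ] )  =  [  -  74.59, - 62, - 11, - 7,33,79, 94 ] 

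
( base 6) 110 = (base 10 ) 42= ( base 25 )1H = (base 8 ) 52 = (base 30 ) 1C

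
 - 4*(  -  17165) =68660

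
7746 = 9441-1695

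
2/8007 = 2/8007  =  0.00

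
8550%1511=995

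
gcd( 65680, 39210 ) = 10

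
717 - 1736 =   -  1019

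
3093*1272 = 3934296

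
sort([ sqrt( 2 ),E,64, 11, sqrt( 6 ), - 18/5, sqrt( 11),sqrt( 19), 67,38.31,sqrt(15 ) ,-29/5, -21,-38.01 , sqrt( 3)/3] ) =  [ - 38.01,-21,- 29/5, - 18/5, sqrt(3)/3,sqrt(2),sqrt( 6 ), E, sqrt( 11), sqrt( 15), sqrt( 19) , 11, 38.31,64, 67]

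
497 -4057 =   -  3560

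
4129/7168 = 4129/7168 = 0.58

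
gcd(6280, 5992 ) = 8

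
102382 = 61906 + 40476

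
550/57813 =550/57813= 0.01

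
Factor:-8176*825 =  - 6745200=- 2^4*3^1*5^2*7^1*11^1*73^1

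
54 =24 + 30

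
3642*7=25494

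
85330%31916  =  21498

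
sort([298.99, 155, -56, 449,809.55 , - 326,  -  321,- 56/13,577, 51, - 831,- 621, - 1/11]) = [ - 831, - 621, - 326, - 321, - 56, - 56/13,- 1/11, 51, 155, 298.99, 449, 577, 809.55]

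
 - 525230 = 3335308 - 3860538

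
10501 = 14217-3716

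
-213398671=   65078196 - 278476867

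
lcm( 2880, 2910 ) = 279360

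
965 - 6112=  - 5147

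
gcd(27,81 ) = 27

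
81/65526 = 27/21842 = 0.00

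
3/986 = 3/986 = 0.00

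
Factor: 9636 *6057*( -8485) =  - 2^2 * 3^3*5^1*11^1 * 73^1*673^1*1697^1 = - 495229163220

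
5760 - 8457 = -2697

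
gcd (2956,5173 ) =739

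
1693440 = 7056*240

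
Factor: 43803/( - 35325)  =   - 31/25= - 5^( - 2 ) *31^1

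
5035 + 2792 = 7827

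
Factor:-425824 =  - 2^5*7^1*1901^1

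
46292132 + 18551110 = 64843242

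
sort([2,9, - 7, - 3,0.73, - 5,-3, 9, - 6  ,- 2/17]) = [ -7, - 6, - 5, -3,-3,-2/17,0.73,2,9,9 ]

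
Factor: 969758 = 2^1*67^1*7237^1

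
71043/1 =71043 =71043.00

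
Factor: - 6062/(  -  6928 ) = 7/8= 2^( - 3)*7^1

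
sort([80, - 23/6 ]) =[  -  23/6,80]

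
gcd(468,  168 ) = 12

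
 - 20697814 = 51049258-71747072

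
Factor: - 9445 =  - 5^1 * 1889^1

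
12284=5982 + 6302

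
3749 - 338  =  3411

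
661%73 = 4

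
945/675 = 7/5= 1.40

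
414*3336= 1381104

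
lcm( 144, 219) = 10512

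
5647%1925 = 1797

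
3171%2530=641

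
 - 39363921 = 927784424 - 967148345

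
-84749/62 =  - 84749/62= - 1366.92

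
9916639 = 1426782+8489857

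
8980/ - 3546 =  - 4490/1773= - 2.53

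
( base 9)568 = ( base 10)467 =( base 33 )e5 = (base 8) 723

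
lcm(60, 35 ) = 420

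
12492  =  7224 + 5268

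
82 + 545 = 627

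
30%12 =6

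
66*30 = 1980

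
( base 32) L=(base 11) 1a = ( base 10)21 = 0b10101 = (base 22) L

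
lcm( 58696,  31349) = 2758712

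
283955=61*4655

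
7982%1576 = 102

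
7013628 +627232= 7640860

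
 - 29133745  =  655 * ( - 44479 ) 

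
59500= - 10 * ( - 5950 )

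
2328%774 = 6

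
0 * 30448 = 0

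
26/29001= 26/29001  =  0.00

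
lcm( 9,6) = 18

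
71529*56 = 4005624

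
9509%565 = 469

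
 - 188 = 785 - 973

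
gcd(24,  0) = 24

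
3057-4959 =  - 1902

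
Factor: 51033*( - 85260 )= - 2^2*3^2*5^1*7^2*29^1*17011^1 =- 4351073580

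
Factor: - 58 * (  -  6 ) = 348 = 2^2 * 3^1*29^1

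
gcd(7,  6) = 1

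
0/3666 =0 = 0.00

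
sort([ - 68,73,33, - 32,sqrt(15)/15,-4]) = [-68,- 32, - 4,  sqrt( 15)/15,33,73]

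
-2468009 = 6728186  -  9196195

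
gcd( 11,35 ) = 1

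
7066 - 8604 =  - 1538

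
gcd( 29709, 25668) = 9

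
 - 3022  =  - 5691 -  - 2669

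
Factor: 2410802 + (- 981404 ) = 2^1  *3^2 *79411^1 = 1429398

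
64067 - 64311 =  -244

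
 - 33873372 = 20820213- 54693585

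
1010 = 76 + 934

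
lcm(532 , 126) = 4788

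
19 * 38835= 737865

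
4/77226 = 2/38613 =0.00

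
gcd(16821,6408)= 801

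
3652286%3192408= 459878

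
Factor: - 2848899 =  - 3^1 * 949633^1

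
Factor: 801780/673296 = 805/676 = 2^( - 2)*5^1*7^1  *13^( - 2)*23^1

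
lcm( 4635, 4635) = 4635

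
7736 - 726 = 7010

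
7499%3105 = 1289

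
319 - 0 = 319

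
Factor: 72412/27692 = 7^( -1 ) * 23^( - 1)*421^1 = 421/161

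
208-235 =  - 27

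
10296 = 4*2574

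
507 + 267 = 774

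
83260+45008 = 128268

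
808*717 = 579336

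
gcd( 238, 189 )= 7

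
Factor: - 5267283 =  -3^1*7^1 * 37^1*6779^1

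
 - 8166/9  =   - 908+2/3= - 907.33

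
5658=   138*41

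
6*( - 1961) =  - 11766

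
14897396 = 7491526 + 7405870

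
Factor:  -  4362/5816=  - 3/4 = - 2^( - 2 )*3^1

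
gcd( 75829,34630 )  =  1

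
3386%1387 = 612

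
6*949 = 5694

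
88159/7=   88159/7 = 12594.14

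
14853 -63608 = - 48755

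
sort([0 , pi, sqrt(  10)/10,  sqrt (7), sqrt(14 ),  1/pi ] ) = [ 0,  sqrt(10)/10, 1/pi,sqrt(7 ), pi, sqrt(14)] 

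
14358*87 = 1249146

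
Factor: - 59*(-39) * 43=98943= 3^1 * 13^1*43^1 * 59^1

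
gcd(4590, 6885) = 2295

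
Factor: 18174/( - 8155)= - 78/35 = - 2^1*3^1 * 5^( - 1 )*7^ ( - 1)  *13^1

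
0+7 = 7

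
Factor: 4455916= 2^2 * 59^1*79^1*239^1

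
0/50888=0 = 0.00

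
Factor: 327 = 3^1 * 109^1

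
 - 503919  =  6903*(-73 )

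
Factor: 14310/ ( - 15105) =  - 2^1*3^2 * 19^( - 1) = - 18/19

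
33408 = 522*64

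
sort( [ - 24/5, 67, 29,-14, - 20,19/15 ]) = [ - 20, - 14, - 24/5,19/15,29, 67] 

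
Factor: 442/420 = 221/210 = 2^( - 1)*3^(-1)*5^( - 1)*7^( -1)*13^1*17^1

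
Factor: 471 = 3^1*157^1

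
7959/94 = 7959/94 = 84.67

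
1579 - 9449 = - 7870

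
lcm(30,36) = 180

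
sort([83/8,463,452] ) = [83/8,452,463 ]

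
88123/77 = 12589/11 = 1144.45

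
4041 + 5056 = 9097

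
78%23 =9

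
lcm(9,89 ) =801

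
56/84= 2/3 = 0.67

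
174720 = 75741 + 98979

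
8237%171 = 29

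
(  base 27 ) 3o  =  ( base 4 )1221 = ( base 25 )45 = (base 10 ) 105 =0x69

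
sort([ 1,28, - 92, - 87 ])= [ - 92, - 87, 1, 28 ] 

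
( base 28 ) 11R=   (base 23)1db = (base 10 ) 839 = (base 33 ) pe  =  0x347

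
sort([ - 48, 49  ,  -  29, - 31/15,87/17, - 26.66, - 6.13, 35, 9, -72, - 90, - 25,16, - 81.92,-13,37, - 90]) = [ - 90, - 90,  -  81.92, - 72, - 48,  -  29, - 26.66,- 25, - 13, - 6.13, - 31/15,87/17, 9, 16, 35, 37, 49 ] 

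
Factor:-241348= -2^2*60337^1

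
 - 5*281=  - 1405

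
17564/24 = 731+5/6 = 731.83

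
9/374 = 9/374 = 0.02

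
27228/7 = 3889 + 5/7 = 3889.71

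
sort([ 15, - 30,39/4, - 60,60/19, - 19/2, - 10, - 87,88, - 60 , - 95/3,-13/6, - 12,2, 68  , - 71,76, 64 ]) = [ -87,  -  71, - 60, - 60,-95/3,  -  30,  -  12, - 10,-19/2,-13/6, 2, 60/19,39/4, 15,64,68,76,  88 ] 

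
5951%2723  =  505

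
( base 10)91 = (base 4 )1123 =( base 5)331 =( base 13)70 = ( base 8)133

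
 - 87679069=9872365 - 97551434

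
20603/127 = 20603/127 = 162.23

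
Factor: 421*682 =287122=2^1*11^1*31^1*421^1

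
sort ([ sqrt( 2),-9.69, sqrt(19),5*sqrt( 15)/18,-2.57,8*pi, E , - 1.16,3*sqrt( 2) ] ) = [ - 9.69, - 2.57, - 1.16,5 * sqrt( 15 ) /18,sqrt( 2),E, 3*sqrt( 2),sqrt( 19 ),  8*pi]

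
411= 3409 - 2998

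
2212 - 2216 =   -  4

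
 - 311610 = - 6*51935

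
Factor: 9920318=2^1 * 19^1*261061^1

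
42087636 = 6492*6483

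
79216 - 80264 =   -  1048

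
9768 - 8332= 1436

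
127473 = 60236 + 67237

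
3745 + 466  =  4211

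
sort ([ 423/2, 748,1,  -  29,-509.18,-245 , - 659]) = [ - 659, - 509.18, - 245, - 29,1,423/2,748 ] 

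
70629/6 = 11771 + 1/2 = 11771.50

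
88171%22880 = 19531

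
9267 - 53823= -44556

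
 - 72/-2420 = 18/605 = 0.03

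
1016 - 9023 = -8007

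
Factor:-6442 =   -  2^1  *3221^1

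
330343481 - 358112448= - 27768967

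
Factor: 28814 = 2^1*14407^1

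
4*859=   3436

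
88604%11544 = 7796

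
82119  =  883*93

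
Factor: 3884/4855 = 4/5  =  2^2*5^( - 1)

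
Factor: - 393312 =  - 2^5 * 3^1*17^1*241^1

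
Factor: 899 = 29^1*31^1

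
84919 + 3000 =87919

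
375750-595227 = -219477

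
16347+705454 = 721801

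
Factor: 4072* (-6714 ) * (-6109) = 167016443472= 2^4*3^2*41^1*149^1*373^1*509^1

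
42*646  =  27132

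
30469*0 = 0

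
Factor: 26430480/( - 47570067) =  - 2936720/5285563=- 2^4*5^1 * 67^ ( - 1 )*36709^1*78889^(-1 )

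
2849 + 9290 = 12139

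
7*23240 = 162680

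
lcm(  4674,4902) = 200982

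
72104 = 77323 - 5219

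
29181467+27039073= 56220540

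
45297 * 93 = 4212621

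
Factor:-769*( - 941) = 723629 = 769^1*941^1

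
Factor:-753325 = -5^2*30133^1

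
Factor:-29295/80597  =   - 3^3 * 5^1* 7^1* 11^(-1 )* 17^( - 1)*31^1*431^( - 1)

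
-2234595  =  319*( - 7005)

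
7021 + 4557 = 11578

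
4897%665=242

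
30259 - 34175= - 3916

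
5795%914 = 311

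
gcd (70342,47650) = 2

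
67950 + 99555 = 167505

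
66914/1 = 66914 =66914.00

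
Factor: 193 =193^1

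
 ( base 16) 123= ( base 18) g3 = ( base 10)291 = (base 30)9L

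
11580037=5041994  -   - 6538043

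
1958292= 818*2394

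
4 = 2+2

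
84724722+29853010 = 114577732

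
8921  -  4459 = 4462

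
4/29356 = 1/7339 = 0.00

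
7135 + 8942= 16077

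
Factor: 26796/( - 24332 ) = -3^1*29^1*79^( - 1) = -87/79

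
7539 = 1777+5762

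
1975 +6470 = 8445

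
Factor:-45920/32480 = - 41/29 = - 29^( - 1 ) * 41^1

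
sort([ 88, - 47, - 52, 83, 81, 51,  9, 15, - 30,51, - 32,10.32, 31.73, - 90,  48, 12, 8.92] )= [-90, - 52,-47, - 32, - 30,8.92 , 9,10.32, 12 , 15, 31.73, 48,51,  51, 81, 83,88]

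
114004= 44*2591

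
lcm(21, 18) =126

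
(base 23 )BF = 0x10C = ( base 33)84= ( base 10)268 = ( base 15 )12d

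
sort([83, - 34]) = [ - 34, 83]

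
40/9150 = 4/915  =  0.00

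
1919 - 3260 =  - 1341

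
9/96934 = 9/96934 = 0.00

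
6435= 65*99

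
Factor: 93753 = 3^2 * 11^1*947^1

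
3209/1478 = 3209/1478=2.17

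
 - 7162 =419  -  7581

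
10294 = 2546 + 7748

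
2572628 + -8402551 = - 5829923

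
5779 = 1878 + 3901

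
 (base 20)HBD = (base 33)6F4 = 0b1101101111001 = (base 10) 7033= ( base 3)100122111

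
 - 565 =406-971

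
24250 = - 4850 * ( - 5)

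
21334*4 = 85336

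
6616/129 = 51  +  37/129=51.29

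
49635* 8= 397080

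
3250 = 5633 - 2383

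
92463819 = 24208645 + 68255174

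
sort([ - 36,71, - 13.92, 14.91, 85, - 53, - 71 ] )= [ - 71 , - 53, - 36, - 13.92,14.91 , 71 , 85] 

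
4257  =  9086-4829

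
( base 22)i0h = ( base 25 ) do4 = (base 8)21031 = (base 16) 2219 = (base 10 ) 8729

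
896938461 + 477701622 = 1374640083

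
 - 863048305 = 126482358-989530663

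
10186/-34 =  - 5093/17=   - 299.59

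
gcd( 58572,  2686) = 2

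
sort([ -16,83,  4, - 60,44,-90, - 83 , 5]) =[ - 90, - 83, - 60 ,-16,4, 5, 44,83 ] 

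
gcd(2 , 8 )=2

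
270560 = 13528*20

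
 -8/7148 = -2/1787= -  0.00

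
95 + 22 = 117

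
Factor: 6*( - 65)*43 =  - 16770 = - 2^1*3^1*  5^1*13^1*43^1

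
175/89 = 1 + 86/89 = 1.97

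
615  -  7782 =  - 7167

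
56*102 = 5712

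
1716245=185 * 9277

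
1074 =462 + 612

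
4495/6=4495/6 =749.17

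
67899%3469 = 1988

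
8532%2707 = 411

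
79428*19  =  1509132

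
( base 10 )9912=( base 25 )FLC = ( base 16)26B8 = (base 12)58A0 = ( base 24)h50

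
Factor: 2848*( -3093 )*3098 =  - 2^6*3^1*89^1*1031^1*1549^1 = - 27289860672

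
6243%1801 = 840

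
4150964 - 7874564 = - 3723600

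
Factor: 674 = 2^1*337^1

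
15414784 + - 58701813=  - 43287029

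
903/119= 129/17 = 7.59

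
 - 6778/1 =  - 6778 = - 6778.00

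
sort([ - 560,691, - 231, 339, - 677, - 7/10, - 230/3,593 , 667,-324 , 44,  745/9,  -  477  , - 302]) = [ - 677,-560, - 477, -324, - 302, - 231, - 230/3, - 7/10, 44,745/9, 339, 593, 667, 691 ] 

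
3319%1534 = 251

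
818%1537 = 818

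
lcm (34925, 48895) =244475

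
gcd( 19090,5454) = 2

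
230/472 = 115/236= 0.49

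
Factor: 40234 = 2^1*20117^1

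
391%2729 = 391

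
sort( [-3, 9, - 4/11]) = [ - 3, -4/11,  9 ] 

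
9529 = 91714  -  82185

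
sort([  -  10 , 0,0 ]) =[ - 10,0, 0]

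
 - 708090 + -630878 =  - 1338968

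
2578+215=2793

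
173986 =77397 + 96589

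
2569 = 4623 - 2054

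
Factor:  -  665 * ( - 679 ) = 5^1 * 7^2*19^1*97^1 = 451535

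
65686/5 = 13137 + 1/5  =  13137.20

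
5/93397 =5/93397 = 0.00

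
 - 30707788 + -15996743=-46704531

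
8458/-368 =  - 23+3/184 = - 22.98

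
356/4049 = 356/4049 = 0.09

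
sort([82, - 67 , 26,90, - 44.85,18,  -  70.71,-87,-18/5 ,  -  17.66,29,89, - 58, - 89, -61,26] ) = [ - 89,-87, - 70.71, - 67,-61 , - 58,  -  44.85 ,-17.66, - 18/5,18,  26, 26,29,82,89, 90]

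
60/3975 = 4/265 = 0.02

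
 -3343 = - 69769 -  - 66426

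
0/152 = 0 = 0.00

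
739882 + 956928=1696810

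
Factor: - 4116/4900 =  - 21/25 = - 3^1*5^ (-2)* 7^1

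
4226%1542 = 1142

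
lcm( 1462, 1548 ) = 26316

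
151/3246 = 151/3246 = 0.05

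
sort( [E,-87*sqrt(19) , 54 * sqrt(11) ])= [ - 87*sqrt(19),  E, 54*sqrt( 11) ]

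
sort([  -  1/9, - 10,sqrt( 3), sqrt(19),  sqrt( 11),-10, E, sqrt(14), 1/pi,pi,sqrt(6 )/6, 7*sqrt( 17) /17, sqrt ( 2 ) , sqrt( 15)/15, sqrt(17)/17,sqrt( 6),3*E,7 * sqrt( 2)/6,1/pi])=[-10, - 10,-1/9,sqrt ( 17 )/17,sqrt( 15)/15,  1/pi, 1/pi,sqrt(6)/6,  sqrt( 2 ), 7*sqrt(2) /6, 7*sqrt( 17 )/17,sqrt( 3), sqrt( 6 ), E,pi, sqrt ( 11), sqrt( 14) , sqrt( 19),3*E]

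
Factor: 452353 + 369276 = 821629 = 23^1 *139^1*257^1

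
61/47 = 1 + 14/47 = 1.30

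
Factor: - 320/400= - 2^2*5^( - 1 )= - 4/5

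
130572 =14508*9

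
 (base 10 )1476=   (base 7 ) 4206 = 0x5c4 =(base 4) 113010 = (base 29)1lq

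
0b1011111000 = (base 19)220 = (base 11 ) 631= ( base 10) 760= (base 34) mc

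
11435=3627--7808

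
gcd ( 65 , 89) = 1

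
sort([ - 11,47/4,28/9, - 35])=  [ - 35,-11,28/9,47/4 ]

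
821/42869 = 821/42869 = 0.02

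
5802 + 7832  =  13634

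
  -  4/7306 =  - 1 + 3651/3653=- 0.00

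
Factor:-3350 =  - 2^1 * 5^2*67^1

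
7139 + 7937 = 15076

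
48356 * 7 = 338492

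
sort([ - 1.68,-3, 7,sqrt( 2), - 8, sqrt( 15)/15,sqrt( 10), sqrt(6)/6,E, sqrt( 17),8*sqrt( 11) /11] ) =[ -8,-3, - 1.68,sqrt(15)/15, sqrt(6 ) /6,sqrt(2), 8*  sqrt(11) /11, E, sqrt(10 ),sqrt(17) , 7] 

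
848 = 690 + 158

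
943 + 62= 1005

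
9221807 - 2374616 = 6847191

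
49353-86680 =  - 37327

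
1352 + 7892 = 9244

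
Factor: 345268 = 2^2*7^1 * 11^1 * 19^1*59^1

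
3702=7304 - 3602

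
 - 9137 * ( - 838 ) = 7656806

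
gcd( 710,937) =1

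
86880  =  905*96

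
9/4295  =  9/4295 = 0.00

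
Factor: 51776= 2^6*809^1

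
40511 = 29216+11295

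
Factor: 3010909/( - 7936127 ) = -11^1*17^( - 1)*23^( - 1 )*20297^(-1 )*273719^1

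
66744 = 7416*9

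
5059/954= 5059/954 = 5.30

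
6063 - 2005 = 4058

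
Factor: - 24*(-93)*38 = 84816 = 2^4*3^2*19^1*31^1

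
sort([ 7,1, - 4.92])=[ - 4.92, 1, 7] 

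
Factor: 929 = 929^1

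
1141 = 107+1034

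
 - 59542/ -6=29771/3 = 9923.67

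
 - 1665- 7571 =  - 9236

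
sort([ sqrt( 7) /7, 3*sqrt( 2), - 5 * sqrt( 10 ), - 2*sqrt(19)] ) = [ - 5*sqrt(10 ), - 2 * sqrt (19 ),sqrt( 7 ) /7, 3*sqrt( 2) ]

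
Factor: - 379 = - 379^1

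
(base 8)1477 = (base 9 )1123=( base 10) 831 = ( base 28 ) 11J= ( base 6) 3503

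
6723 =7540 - 817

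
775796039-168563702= 607232337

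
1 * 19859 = 19859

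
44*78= 3432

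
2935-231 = 2704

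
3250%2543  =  707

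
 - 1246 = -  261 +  - 985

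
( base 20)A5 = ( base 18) B7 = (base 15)da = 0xCD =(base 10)205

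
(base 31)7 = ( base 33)7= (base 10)7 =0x7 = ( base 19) 7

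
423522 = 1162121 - 738599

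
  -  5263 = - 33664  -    -  28401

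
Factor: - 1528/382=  - 4 = - 2^2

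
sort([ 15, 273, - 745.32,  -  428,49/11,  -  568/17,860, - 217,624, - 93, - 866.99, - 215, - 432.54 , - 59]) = [ -866.99,  -  745.32, - 432.54, - 428, - 217 , - 215, - 93,  -  59, - 568/17, 49/11,15, 273,624,860] 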